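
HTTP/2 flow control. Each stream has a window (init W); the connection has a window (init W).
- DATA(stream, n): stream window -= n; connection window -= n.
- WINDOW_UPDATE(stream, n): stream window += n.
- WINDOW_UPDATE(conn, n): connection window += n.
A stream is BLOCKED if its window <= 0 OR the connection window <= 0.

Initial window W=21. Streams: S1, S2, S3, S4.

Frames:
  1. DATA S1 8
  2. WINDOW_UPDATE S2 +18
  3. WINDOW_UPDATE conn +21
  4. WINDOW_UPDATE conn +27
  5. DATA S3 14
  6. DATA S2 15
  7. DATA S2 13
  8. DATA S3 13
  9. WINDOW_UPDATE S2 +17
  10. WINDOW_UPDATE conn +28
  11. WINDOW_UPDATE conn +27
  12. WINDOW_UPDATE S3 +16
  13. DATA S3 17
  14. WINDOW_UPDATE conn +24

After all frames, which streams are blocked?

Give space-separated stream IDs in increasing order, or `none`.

Op 1: conn=13 S1=13 S2=21 S3=21 S4=21 blocked=[]
Op 2: conn=13 S1=13 S2=39 S3=21 S4=21 blocked=[]
Op 3: conn=34 S1=13 S2=39 S3=21 S4=21 blocked=[]
Op 4: conn=61 S1=13 S2=39 S3=21 S4=21 blocked=[]
Op 5: conn=47 S1=13 S2=39 S3=7 S4=21 blocked=[]
Op 6: conn=32 S1=13 S2=24 S3=7 S4=21 blocked=[]
Op 7: conn=19 S1=13 S2=11 S3=7 S4=21 blocked=[]
Op 8: conn=6 S1=13 S2=11 S3=-6 S4=21 blocked=[3]
Op 9: conn=6 S1=13 S2=28 S3=-6 S4=21 blocked=[3]
Op 10: conn=34 S1=13 S2=28 S3=-6 S4=21 blocked=[3]
Op 11: conn=61 S1=13 S2=28 S3=-6 S4=21 blocked=[3]
Op 12: conn=61 S1=13 S2=28 S3=10 S4=21 blocked=[]
Op 13: conn=44 S1=13 S2=28 S3=-7 S4=21 blocked=[3]
Op 14: conn=68 S1=13 S2=28 S3=-7 S4=21 blocked=[3]

Answer: S3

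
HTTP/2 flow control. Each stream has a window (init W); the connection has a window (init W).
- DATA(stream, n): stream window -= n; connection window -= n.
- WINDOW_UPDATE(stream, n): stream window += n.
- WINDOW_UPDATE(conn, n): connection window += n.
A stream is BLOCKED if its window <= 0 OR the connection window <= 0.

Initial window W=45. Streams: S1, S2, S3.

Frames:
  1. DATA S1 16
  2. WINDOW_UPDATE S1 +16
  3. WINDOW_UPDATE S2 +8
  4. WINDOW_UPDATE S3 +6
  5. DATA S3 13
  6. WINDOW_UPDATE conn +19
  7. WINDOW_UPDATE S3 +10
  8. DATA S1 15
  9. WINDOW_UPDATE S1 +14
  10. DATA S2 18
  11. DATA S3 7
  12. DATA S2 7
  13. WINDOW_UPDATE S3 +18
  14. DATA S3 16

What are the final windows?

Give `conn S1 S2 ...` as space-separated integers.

Answer: -28 44 28 43

Derivation:
Op 1: conn=29 S1=29 S2=45 S3=45 blocked=[]
Op 2: conn=29 S1=45 S2=45 S3=45 blocked=[]
Op 3: conn=29 S1=45 S2=53 S3=45 blocked=[]
Op 4: conn=29 S1=45 S2=53 S3=51 blocked=[]
Op 5: conn=16 S1=45 S2=53 S3=38 blocked=[]
Op 6: conn=35 S1=45 S2=53 S3=38 blocked=[]
Op 7: conn=35 S1=45 S2=53 S3=48 blocked=[]
Op 8: conn=20 S1=30 S2=53 S3=48 blocked=[]
Op 9: conn=20 S1=44 S2=53 S3=48 blocked=[]
Op 10: conn=2 S1=44 S2=35 S3=48 blocked=[]
Op 11: conn=-5 S1=44 S2=35 S3=41 blocked=[1, 2, 3]
Op 12: conn=-12 S1=44 S2=28 S3=41 blocked=[1, 2, 3]
Op 13: conn=-12 S1=44 S2=28 S3=59 blocked=[1, 2, 3]
Op 14: conn=-28 S1=44 S2=28 S3=43 blocked=[1, 2, 3]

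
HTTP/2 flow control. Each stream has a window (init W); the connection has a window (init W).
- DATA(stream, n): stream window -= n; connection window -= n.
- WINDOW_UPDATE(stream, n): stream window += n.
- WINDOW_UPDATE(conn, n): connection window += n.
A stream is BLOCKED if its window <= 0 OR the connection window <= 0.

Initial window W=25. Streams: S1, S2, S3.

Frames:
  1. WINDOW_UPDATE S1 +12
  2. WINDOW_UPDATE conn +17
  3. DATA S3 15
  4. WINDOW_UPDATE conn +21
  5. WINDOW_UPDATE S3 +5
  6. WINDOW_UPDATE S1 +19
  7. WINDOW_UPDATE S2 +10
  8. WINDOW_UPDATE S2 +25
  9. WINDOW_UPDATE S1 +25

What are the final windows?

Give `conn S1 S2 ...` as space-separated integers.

Op 1: conn=25 S1=37 S2=25 S3=25 blocked=[]
Op 2: conn=42 S1=37 S2=25 S3=25 blocked=[]
Op 3: conn=27 S1=37 S2=25 S3=10 blocked=[]
Op 4: conn=48 S1=37 S2=25 S3=10 blocked=[]
Op 5: conn=48 S1=37 S2=25 S3=15 blocked=[]
Op 6: conn=48 S1=56 S2=25 S3=15 blocked=[]
Op 7: conn=48 S1=56 S2=35 S3=15 blocked=[]
Op 8: conn=48 S1=56 S2=60 S3=15 blocked=[]
Op 9: conn=48 S1=81 S2=60 S3=15 blocked=[]

Answer: 48 81 60 15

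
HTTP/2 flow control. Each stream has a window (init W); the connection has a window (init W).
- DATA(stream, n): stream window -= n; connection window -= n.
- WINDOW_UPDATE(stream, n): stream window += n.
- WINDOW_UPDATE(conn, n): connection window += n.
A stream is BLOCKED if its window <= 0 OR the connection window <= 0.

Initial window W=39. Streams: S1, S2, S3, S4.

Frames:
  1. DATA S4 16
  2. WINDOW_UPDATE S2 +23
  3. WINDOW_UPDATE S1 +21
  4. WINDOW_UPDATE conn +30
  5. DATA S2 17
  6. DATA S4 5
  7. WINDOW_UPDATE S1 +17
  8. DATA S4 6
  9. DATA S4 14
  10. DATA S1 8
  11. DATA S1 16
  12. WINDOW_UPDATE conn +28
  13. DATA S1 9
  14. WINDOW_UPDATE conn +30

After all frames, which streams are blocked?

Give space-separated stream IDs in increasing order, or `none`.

Answer: S4

Derivation:
Op 1: conn=23 S1=39 S2=39 S3=39 S4=23 blocked=[]
Op 2: conn=23 S1=39 S2=62 S3=39 S4=23 blocked=[]
Op 3: conn=23 S1=60 S2=62 S3=39 S4=23 blocked=[]
Op 4: conn=53 S1=60 S2=62 S3=39 S4=23 blocked=[]
Op 5: conn=36 S1=60 S2=45 S3=39 S4=23 blocked=[]
Op 6: conn=31 S1=60 S2=45 S3=39 S4=18 blocked=[]
Op 7: conn=31 S1=77 S2=45 S3=39 S4=18 blocked=[]
Op 8: conn=25 S1=77 S2=45 S3=39 S4=12 blocked=[]
Op 9: conn=11 S1=77 S2=45 S3=39 S4=-2 blocked=[4]
Op 10: conn=3 S1=69 S2=45 S3=39 S4=-2 blocked=[4]
Op 11: conn=-13 S1=53 S2=45 S3=39 S4=-2 blocked=[1, 2, 3, 4]
Op 12: conn=15 S1=53 S2=45 S3=39 S4=-2 blocked=[4]
Op 13: conn=6 S1=44 S2=45 S3=39 S4=-2 blocked=[4]
Op 14: conn=36 S1=44 S2=45 S3=39 S4=-2 blocked=[4]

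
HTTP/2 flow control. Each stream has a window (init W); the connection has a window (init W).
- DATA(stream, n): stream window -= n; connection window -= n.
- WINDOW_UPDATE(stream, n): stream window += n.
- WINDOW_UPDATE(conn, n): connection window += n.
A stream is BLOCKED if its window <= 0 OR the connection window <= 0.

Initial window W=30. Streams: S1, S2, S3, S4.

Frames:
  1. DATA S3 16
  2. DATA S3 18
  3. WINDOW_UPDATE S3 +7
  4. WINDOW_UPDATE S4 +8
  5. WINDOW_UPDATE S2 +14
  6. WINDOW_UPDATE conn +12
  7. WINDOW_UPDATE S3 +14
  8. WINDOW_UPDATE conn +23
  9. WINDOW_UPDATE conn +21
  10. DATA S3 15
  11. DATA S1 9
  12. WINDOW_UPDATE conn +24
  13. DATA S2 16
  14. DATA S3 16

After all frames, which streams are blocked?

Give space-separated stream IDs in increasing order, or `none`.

Answer: S3

Derivation:
Op 1: conn=14 S1=30 S2=30 S3=14 S4=30 blocked=[]
Op 2: conn=-4 S1=30 S2=30 S3=-4 S4=30 blocked=[1, 2, 3, 4]
Op 3: conn=-4 S1=30 S2=30 S3=3 S4=30 blocked=[1, 2, 3, 4]
Op 4: conn=-4 S1=30 S2=30 S3=3 S4=38 blocked=[1, 2, 3, 4]
Op 5: conn=-4 S1=30 S2=44 S3=3 S4=38 blocked=[1, 2, 3, 4]
Op 6: conn=8 S1=30 S2=44 S3=3 S4=38 blocked=[]
Op 7: conn=8 S1=30 S2=44 S3=17 S4=38 blocked=[]
Op 8: conn=31 S1=30 S2=44 S3=17 S4=38 blocked=[]
Op 9: conn=52 S1=30 S2=44 S3=17 S4=38 blocked=[]
Op 10: conn=37 S1=30 S2=44 S3=2 S4=38 blocked=[]
Op 11: conn=28 S1=21 S2=44 S3=2 S4=38 blocked=[]
Op 12: conn=52 S1=21 S2=44 S3=2 S4=38 blocked=[]
Op 13: conn=36 S1=21 S2=28 S3=2 S4=38 blocked=[]
Op 14: conn=20 S1=21 S2=28 S3=-14 S4=38 blocked=[3]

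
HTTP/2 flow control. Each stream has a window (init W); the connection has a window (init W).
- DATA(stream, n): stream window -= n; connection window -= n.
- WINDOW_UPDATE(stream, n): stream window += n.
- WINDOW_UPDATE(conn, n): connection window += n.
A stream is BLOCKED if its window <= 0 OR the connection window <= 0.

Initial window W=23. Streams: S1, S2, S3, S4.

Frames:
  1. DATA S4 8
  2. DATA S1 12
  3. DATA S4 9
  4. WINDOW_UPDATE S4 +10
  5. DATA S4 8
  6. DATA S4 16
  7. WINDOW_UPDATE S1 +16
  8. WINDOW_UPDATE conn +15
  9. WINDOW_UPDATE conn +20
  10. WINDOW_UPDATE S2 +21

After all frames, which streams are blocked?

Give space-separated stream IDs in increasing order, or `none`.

Op 1: conn=15 S1=23 S2=23 S3=23 S4=15 blocked=[]
Op 2: conn=3 S1=11 S2=23 S3=23 S4=15 blocked=[]
Op 3: conn=-6 S1=11 S2=23 S3=23 S4=6 blocked=[1, 2, 3, 4]
Op 4: conn=-6 S1=11 S2=23 S3=23 S4=16 blocked=[1, 2, 3, 4]
Op 5: conn=-14 S1=11 S2=23 S3=23 S4=8 blocked=[1, 2, 3, 4]
Op 6: conn=-30 S1=11 S2=23 S3=23 S4=-8 blocked=[1, 2, 3, 4]
Op 7: conn=-30 S1=27 S2=23 S3=23 S4=-8 blocked=[1, 2, 3, 4]
Op 8: conn=-15 S1=27 S2=23 S3=23 S4=-8 blocked=[1, 2, 3, 4]
Op 9: conn=5 S1=27 S2=23 S3=23 S4=-8 blocked=[4]
Op 10: conn=5 S1=27 S2=44 S3=23 S4=-8 blocked=[4]

Answer: S4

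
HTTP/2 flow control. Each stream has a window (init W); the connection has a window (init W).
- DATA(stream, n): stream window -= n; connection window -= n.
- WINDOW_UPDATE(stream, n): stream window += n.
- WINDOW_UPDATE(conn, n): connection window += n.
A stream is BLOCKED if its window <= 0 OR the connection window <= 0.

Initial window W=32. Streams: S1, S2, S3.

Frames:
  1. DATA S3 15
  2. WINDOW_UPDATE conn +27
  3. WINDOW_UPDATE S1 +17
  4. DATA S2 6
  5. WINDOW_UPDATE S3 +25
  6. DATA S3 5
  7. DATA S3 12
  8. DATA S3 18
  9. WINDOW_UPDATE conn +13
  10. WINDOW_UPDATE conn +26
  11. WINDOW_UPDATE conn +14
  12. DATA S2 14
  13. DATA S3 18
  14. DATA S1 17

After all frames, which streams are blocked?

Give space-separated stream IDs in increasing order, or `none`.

Answer: S3

Derivation:
Op 1: conn=17 S1=32 S2=32 S3=17 blocked=[]
Op 2: conn=44 S1=32 S2=32 S3=17 blocked=[]
Op 3: conn=44 S1=49 S2=32 S3=17 blocked=[]
Op 4: conn=38 S1=49 S2=26 S3=17 blocked=[]
Op 5: conn=38 S1=49 S2=26 S3=42 blocked=[]
Op 6: conn=33 S1=49 S2=26 S3=37 blocked=[]
Op 7: conn=21 S1=49 S2=26 S3=25 blocked=[]
Op 8: conn=3 S1=49 S2=26 S3=7 blocked=[]
Op 9: conn=16 S1=49 S2=26 S3=7 blocked=[]
Op 10: conn=42 S1=49 S2=26 S3=7 blocked=[]
Op 11: conn=56 S1=49 S2=26 S3=7 blocked=[]
Op 12: conn=42 S1=49 S2=12 S3=7 blocked=[]
Op 13: conn=24 S1=49 S2=12 S3=-11 blocked=[3]
Op 14: conn=7 S1=32 S2=12 S3=-11 blocked=[3]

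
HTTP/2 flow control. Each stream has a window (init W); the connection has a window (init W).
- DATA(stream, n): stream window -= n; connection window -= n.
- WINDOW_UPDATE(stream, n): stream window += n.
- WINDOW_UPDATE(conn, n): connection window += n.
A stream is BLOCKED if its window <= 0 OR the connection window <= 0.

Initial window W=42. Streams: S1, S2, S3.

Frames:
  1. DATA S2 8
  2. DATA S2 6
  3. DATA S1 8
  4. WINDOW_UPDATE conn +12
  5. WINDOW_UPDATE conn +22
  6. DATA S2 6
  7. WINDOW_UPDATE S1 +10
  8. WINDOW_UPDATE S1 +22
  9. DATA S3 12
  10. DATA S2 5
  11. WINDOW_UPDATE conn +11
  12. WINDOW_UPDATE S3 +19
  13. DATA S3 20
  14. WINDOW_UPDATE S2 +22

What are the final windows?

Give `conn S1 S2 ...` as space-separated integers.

Answer: 22 66 39 29

Derivation:
Op 1: conn=34 S1=42 S2=34 S3=42 blocked=[]
Op 2: conn=28 S1=42 S2=28 S3=42 blocked=[]
Op 3: conn=20 S1=34 S2=28 S3=42 blocked=[]
Op 4: conn=32 S1=34 S2=28 S3=42 blocked=[]
Op 5: conn=54 S1=34 S2=28 S3=42 blocked=[]
Op 6: conn=48 S1=34 S2=22 S3=42 blocked=[]
Op 7: conn=48 S1=44 S2=22 S3=42 blocked=[]
Op 8: conn=48 S1=66 S2=22 S3=42 blocked=[]
Op 9: conn=36 S1=66 S2=22 S3=30 blocked=[]
Op 10: conn=31 S1=66 S2=17 S3=30 blocked=[]
Op 11: conn=42 S1=66 S2=17 S3=30 blocked=[]
Op 12: conn=42 S1=66 S2=17 S3=49 blocked=[]
Op 13: conn=22 S1=66 S2=17 S3=29 blocked=[]
Op 14: conn=22 S1=66 S2=39 S3=29 blocked=[]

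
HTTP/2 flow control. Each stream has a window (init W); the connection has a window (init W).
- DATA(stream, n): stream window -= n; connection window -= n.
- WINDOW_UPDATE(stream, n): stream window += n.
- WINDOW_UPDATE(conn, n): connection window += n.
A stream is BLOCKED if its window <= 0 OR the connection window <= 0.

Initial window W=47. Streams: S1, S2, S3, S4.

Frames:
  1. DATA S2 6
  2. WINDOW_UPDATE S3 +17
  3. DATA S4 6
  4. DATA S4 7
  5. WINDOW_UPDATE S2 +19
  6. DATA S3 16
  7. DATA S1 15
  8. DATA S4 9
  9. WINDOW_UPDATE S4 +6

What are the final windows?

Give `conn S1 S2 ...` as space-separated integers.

Op 1: conn=41 S1=47 S2=41 S3=47 S4=47 blocked=[]
Op 2: conn=41 S1=47 S2=41 S3=64 S4=47 blocked=[]
Op 3: conn=35 S1=47 S2=41 S3=64 S4=41 blocked=[]
Op 4: conn=28 S1=47 S2=41 S3=64 S4=34 blocked=[]
Op 5: conn=28 S1=47 S2=60 S3=64 S4=34 blocked=[]
Op 6: conn=12 S1=47 S2=60 S3=48 S4=34 blocked=[]
Op 7: conn=-3 S1=32 S2=60 S3=48 S4=34 blocked=[1, 2, 3, 4]
Op 8: conn=-12 S1=32 S2=60 S3=48 S4=25 blocked=[1, 2, 3, 4]
Op 9: conn=-12 S1=32 S2=60 S3=48 S4=31 blocked=[1, 2, 3, 4]

Answer: -12 32 60 48 31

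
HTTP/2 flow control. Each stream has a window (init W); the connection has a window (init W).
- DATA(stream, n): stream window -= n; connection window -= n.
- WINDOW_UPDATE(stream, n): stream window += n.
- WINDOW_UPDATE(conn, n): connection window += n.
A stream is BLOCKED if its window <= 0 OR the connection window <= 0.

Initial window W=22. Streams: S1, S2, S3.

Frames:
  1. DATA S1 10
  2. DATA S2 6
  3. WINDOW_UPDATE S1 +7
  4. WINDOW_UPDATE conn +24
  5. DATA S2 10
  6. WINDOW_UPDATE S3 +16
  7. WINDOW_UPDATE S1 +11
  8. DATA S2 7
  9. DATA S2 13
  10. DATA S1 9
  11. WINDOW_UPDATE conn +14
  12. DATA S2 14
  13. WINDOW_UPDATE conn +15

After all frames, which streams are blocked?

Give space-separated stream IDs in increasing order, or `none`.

Answer: S2

Derivation:
Op 1: conn=12 S1=12 S2=22 S3=22 blocked=[]
Op 2: conn=6 S1=12 S2=16 S3=22 blocked=[]
Op 3: conn=6 S1=19 S2=16 S3=22 blocked=[]
Op 4: conn=30 S1=19 S2=16 S3=22 blocked=[]
Op 5: conn=20 S1=19 S2=6 S3=22 blocked=[]
Op 6: conn=20 S1=19 S2=6 S3=38 blocked=[]
Op 7: conn=20 S1=30 S2=6 S3=38 blocked=[]
Op 8: conn=13 S1=30 S2=-1 S3=38 blocked=[2]
Op 9: conn=0 S1=30 S2=-14 S3=38 blocked=[1, 2, 3]
Op 10: conn=-9 S1=21 S2=-14 S3=38 blocked=[1, 2, 3]
Op 11: conn=5 S1=21 S2=-14 S3=38 blocked=[2]
Op 12: conn=-9 S1=21 S2=-28 S3=38 blocked=[1, 2, 3]
Op 13: conn=6 S1=21 S2=-28 S3=38 blocked=[2]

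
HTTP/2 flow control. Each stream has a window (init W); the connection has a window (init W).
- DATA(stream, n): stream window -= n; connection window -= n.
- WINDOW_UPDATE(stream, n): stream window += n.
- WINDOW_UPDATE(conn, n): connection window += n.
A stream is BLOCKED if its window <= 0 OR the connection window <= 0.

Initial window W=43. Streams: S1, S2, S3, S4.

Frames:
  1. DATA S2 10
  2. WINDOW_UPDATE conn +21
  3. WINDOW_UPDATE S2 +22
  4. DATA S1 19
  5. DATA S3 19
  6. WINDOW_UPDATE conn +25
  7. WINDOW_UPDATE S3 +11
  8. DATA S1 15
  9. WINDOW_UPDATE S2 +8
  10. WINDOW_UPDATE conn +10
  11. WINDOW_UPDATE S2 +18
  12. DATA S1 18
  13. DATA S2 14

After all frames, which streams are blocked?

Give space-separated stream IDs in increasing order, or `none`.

Op 1: conn=33 S1=43 S2=33 S3=43 S4=43 blocked=[]
Op 2: conn=54 S1=43 S2=33 S3=43 S4=43 blocked=[]
Op 3: conn=54 S1=43 S2=55 S3=43 S4=43 blocked=[]
Op 4: conn=35 S1=24 S2=55 S3=43 S4=43 blocked=[]
Op 5: conn=16 S1=24 S2=55 S3=24 S4=43 blocked=[]
Op 6: conn=41 S1=24 S2=55 S3=24 S4=43 blocked=[]
Op 7: conn=41 S1=24 S2=55 S3=35 S4=43 blocked=[]
Op 8: conn=26 S1=9 S2=55 S3=35 S4=43 blocked=[]
Op 9: conn=26 S1=9 S2=63 S3=35 S4=43 blocked=[]
Op 10: conn=36 S1=9 S2=63 S3=35 S4=43 blocked=[]
Op 11: conn=36 S1=9 S2=81 S3=35 S4=43 blocked=[]
Op 12: conn=18 S1=-9 S2=81 S3=35 S4=43 blocked=[1]
Op 13: conn=4 S1=-9 S2=67 S3=35 S4=43 blocked=[1]

Answer: S1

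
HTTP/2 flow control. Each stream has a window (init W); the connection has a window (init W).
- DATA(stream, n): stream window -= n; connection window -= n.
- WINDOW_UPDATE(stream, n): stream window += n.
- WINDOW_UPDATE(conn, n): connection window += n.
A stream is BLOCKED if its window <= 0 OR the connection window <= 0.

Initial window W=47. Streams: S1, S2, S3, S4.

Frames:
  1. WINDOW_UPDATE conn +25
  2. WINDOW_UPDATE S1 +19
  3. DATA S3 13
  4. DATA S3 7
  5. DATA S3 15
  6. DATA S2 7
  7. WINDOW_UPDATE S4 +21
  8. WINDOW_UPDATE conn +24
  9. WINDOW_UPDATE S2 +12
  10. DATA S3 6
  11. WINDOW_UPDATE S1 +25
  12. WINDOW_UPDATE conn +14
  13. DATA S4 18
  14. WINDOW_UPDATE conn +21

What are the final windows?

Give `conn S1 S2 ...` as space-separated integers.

Op 1: conn=72 S1=47 S2=47 S3=47 S4=47 blocked=[]
Op 2: conn=72 S1=66 S2=47 S3=47 S4=47 blocked=[]
Op 3: conn=59 S1=66 S2=47 S3=34 S4=47 blocked=[]
Op 4: conn=52 S1=66 S2=47 S3=27 S4=47 blocked=[]
Op 5: conn=37 S1=66 S2=47 S3=12 S4=47 blocked=[]
Op 6: conn=30 S1=66 S2=40 S3=12 S4=47 blocked=[]
Op 7: conn=30 S1=66 S2=40 S3=12 S4=68 blocked=[]
Op 8: conn=54 S1=66 S2=40 S3=12 S4=68 blocked=[]
Op 9: conn=54 S1=66 S2=52 S3=12 S4=68 blocked=[]
Op 10: conn=48 S1=66 S2=52 S3=6 S4=68 blocked=[]
Op 11: conn=48 S1=91 S2=52 S3=6 S4=68 blocked=[]
Op 12: conn=62 S1=91 S2=52 S3=6 S4=68 blocked=[]
Op 13: conn=44 S1=91 S2=52 S3=6 S4=50 blocked=[]
Op 14: conn=65 S1=91 S2=52 S3=6 S4=50 blocked=[]

Answer: 65 91 52 6 50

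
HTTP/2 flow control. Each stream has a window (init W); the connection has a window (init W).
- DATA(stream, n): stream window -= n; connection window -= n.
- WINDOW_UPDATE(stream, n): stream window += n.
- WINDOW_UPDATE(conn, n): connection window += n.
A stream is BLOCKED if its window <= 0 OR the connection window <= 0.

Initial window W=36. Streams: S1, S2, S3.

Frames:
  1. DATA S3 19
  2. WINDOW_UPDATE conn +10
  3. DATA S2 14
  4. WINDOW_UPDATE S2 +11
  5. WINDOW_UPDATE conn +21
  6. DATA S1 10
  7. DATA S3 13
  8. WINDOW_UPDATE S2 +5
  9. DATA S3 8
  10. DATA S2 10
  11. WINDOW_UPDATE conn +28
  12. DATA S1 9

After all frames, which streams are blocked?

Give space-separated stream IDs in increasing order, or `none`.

Op 1: conn=17 S1=36 S2=36 S3=17 blocked=[]
Op 2: conn=27 S1=36 S2=36 S3=17 blocked=[]
Op 3: conn=13 S1=36 S2=22 S3=17 blocked=[]
Op 4: conn=13 S1=36 S2=33 S3=17 blocked=[]
Op 5: conn=34 S1=36 S2=33 S3=17 blocked=[]
Op 6: conn=24 S1=26 S2=33 S3=17 blocked=[]
Op 7: conn=11 S1=26 S2=33 S3=4 blocked=[]
Op 8: conn=11 S1=26 S2=38 S3=4 blocked=[]
Op 9: conn=3 S1=26 S2=38 S3=-4 blocked=[3]
Op 10: conn=-7 S1=26 S2=28 S3=-4 blocked=[1, 2, 3]
Op 11: conn=21 S1=26 S2=28 S3=-4 blocked=[3]
Op 12: conn=12 S1=17 S2=28 S3=-4 blocked=[3]

Answer: S3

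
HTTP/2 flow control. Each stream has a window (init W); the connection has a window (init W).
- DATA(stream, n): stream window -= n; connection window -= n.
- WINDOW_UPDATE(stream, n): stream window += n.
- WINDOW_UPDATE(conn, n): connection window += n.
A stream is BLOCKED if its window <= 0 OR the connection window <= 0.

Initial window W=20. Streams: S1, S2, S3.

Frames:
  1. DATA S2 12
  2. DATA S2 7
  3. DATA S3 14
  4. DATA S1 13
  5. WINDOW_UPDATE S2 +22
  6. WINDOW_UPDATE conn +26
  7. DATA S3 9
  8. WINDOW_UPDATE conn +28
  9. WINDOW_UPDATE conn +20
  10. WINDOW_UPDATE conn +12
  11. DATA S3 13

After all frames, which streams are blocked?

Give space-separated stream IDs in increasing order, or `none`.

Answer: S3

Derivation:
Op 1: conn=8 S1=20 S2=8 S3=20 blocked=[]
Op 2: conn=1 S1=20 S2=1 S3=20 blocked=[]
Op 3: conn=-13 S1=20 S2=1 S3=6 blocked=[1, 2, 3]
Op 4: conn=-26 S1=7 S2=1 S3=6 blocked=[1, 2, 3]
Op 5: conn=-26 S1=7 S2=23 S3=6 blocked=[1, 2, 3]
Op 6: conn=0 S1=7 S2=23 S3=6 blocked=[1, 2, 3]
Op 7: conn=-9 S1=7 S2=23 S3=-3 blocked=[1, 2, 3]
Op 8: conn=19 S1=7 S2=23 S3=-3 blocked=[3]
Op 9: conn=39 S1=7 S2=23 S3=-3 blocked=[3]
Op 10: conn=51 S1=7 S2=23 S3=-3 blocked=[3]
Op 11: conn=38 S1=7 S2=23 S3=-16 blocked=[3]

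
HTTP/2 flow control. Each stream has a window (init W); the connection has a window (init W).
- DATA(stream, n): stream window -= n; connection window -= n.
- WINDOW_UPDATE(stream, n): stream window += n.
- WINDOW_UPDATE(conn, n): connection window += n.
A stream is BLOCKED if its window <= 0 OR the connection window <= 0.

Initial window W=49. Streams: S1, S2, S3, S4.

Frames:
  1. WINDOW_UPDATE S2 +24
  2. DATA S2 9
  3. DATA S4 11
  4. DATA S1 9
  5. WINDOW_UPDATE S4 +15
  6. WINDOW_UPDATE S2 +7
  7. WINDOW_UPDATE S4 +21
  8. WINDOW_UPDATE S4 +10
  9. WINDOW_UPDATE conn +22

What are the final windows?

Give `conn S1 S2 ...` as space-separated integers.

Op 1: conn=49 S1=49 S2=73 S3=49 S4=49 blocked=[]
Op 2: conn=40 S1=49 S2=64 S3=49 S4=49 blocked=[]
Op 3: conn=29 S1=49 S2=64 S3=49 S4=38 blocked=[]
Op 4: conn=20 S1=40 S2=64 S3=49 S4=38 blocked=[]
Op 5: conn=20 S1=40 S2=64 S3=49 S4=53 blocked=[]
Op 6: conn=20 S1=40 S2=71 S3=49 S4=53 blocked=[]
Op 7: conn=20 S1=40 S2=71 S3=49 S4=74 blocked=[]
Op 8: conn=20 S1=40 S2=71 S3=49 S4=84 blocked=[]
Op 9: conn=42 S1=40 S2=71 S3=49 S4=84 blocked=[]

Answer: 42 40 71 49 84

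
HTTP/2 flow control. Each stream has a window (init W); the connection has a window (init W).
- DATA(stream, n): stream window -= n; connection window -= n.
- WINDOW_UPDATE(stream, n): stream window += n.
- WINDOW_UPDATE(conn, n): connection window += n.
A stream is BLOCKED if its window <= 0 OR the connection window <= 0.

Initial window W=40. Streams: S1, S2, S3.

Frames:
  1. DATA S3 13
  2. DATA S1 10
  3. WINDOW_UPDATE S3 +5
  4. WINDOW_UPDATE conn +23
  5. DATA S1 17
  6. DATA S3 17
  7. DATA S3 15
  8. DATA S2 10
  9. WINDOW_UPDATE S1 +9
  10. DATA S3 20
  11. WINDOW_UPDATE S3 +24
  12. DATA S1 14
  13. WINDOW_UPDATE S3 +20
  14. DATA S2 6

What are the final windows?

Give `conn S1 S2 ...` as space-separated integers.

Op 1: conn=27 S1=40 S2=40 S3=27 blocked=[]
Op 2: conn=17 S1=30 S2=40 S3=27 blocked=[]
Op 3: conn=17 S1=30 S2=40 S3=32 blocked=[]
Op 4: conn=40 S1=30 S2=40 S3=32 blocked=[]
Op 5: conn=23 S1=13 S2=40 S3=32 blocked=[]
Op 6: conn=6 S1=13 S2=40 S3=15 blocked=[]
Op 7: conn=-9 S1=13 S2=40 S3=0 blocked=[1, 2, 3]
Op 8: conn=-19 S1=13 S2=30 S3=0 blocked=[1, 2, 3]
Op 9: conn=-19 S1=22 S2=30 S3=0 blocked=[1, 2, 3]
Op 10: conn=-39 S1=22 S2=30 S3=-20 blocked=[1, 2, 3]
Op 11: conn=-39 S1=22 S2=30 S3=4 blocked=[1, 2, 3]
Op 12: conn=-53 S1=8 S2=30 S3=4 blocked=[1, 2, 3]
Op 13: conn=-53 S1=8 S2=30 S3=24 blocked=[1, 2, 3]
Op 14: conn=-59 S1=8 S2=24 S3=24 blocked=[1, 2, 3]

Answer: -59 8 24 24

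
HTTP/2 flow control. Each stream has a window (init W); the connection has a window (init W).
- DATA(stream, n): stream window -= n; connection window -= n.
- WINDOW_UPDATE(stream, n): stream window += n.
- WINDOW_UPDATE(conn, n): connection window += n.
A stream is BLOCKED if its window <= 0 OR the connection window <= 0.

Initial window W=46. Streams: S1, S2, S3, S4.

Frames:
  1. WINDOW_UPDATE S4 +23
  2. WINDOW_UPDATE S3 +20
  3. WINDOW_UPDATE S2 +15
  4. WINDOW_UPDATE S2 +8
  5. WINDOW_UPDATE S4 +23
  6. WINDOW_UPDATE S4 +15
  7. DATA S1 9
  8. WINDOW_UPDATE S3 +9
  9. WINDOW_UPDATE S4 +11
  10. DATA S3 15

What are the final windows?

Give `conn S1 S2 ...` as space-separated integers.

Op 1: conn=46 S1=46 S2=46 S3=46 S4=69 blocked=[]
Op 2: conn=46 S1=46 S2=46 S3=66 S4=69 blocked=[]
Op 3: conn=46 S1=46 S2=61 S3=66 S4=69 blocked=[]
Op 4: conn=46 S1=46 S2=69 S3=66 S4=69 blocked=[]
Op 5: conn=46 S1=46 S2=69 S3=66 S4=92 blocked=[]
Op 6: conn=46 S1=46 S2=69 S3=66 S4=107 blocked=[]
Op 7: conn=37 S1=37 S2=69 S3=66 S4=107 blocked=[]
Op 8: conn=37 S1=37 S2=69 S3=75 S4=107 blocked=[]
Op 9: conn=37 S1=37 S2=69 S3=75 S4=118 blocked=[]
Op 10: conn=22 S1=37 S2=69 S3=60 S4=118 blocked=[]

Answer: 22 37 69 60 118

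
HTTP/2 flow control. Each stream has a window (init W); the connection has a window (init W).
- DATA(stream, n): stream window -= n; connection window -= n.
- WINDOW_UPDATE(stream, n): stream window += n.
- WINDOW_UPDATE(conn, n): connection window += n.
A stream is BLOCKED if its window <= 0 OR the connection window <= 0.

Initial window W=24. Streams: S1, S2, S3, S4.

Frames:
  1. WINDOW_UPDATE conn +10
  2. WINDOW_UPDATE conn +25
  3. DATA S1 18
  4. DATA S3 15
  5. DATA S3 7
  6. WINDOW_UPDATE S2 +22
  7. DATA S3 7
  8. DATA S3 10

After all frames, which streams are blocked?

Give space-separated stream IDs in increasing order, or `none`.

Op 1: conn=34 S1=24 S2=24 S3=24 S4=24 blocked=[]
Op 2: conn=59 S1=24 S2=24 S3=24 S4=24 blocked=[]
Op 3: conn=41 S1=6 S2=24 S3=24 S4=24 blocked=[]
Op 4: conn=26 S1=6 S2=24 S3=9 S4=24 blocked=[]
Op 5: conn=19 S1=6 S2=24 S3=2 S4=24 blocked=[]
Op 6: conn=19 S1=6 S2=46 S3=2 S4=24 blocked=[]
Op 7: conn=12 S1=6 S2=46 S3=-5 S4=24 blocked=[3]
Op 8: conn=2 S1=6 S2=46 S3=-15 S4=24 blocked=[3]

Answer: S3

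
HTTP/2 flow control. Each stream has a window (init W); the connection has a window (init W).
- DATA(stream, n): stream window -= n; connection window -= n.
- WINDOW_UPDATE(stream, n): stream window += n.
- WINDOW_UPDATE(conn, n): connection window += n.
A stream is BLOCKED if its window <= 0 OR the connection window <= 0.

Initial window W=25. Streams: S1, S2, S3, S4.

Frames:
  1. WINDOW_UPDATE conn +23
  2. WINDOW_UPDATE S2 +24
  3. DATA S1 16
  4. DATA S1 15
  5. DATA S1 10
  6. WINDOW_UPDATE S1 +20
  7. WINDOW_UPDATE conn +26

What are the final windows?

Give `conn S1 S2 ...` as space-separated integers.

Answer: 33 4 49 25 25

Derivation:
Op 1: conn=48 S1=25 S2=25 S3=25 S4=25 blocked=[]
Op 2: conn=48 S1=25 S2=49 S3=25 S4=25 blocked=[]
Op 3: conn=32 S1=9 S2=49 S3=25 S4=25 blocked=[]
Op 4: conn=17 S1=-6 S2=49 S3=25 S4=25 blocked=[1]
Op 5: conn=7 S1=-16 S2=49 S3=25 S4=25 blocked=[1]
Op 6: conn=7 S1=4 S2=49 S3=25 S4=25 blocked=[]
Op 7: conn=33 S1=4 S2=49 S3=25 S4=25 blocked=[]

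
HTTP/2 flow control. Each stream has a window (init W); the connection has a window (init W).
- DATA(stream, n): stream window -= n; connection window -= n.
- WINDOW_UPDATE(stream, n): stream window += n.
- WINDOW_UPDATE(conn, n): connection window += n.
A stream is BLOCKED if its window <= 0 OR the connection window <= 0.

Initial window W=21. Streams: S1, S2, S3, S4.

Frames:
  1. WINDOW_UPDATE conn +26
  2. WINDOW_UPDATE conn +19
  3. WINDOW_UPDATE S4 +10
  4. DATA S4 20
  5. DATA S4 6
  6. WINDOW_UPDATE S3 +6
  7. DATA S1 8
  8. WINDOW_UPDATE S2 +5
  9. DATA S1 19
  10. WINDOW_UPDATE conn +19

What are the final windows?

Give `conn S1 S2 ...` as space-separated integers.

Op 1: conn=47 S1=21 S2=21 S3=21 S4=21 blocked=[]
Op 2: conn=66 S1=21 S2=21 S3=21 S4=21 blocked=[]
Op 3: conn=66 S1=21 S2=21 S3=21 S4=31 blocked=[]
Op 4: conn=46 S1=21 S2=21 S3=21 S4=11 blocked=[]
Op 5: conn=40 S1=21 S2=21 S3=21 S4=5 blocked=[]
Op 6: conn=40 S1=21 S2=21 S3=27 S4=5 blocked=[]
Op 7: conn=32 S1=13 S2=21 S3=27 S4=5 blocked=[]
Op 8: conn=32 S1=13 S2=26 S3=27 S4=5 blocked=[]
Op 9: conn=13 S1=-6 S2=26 S3=27 S4=5 blocked=[1]
Op 10: conn=32 S1=-6 S2=26 S3=27 S4=5 blocked=[1]

Answer: 32 -6 26 27 5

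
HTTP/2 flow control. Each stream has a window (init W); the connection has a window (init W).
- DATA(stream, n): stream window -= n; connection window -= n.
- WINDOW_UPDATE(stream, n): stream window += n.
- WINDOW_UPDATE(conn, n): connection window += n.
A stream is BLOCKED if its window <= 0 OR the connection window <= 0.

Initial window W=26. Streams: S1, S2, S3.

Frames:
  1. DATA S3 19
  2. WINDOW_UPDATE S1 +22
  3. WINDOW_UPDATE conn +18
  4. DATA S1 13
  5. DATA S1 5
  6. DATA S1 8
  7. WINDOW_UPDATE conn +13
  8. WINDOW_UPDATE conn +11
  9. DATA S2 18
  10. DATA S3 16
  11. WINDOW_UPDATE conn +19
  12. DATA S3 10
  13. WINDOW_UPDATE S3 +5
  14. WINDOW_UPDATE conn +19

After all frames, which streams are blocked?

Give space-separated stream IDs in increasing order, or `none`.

Op 1: conn=7 S1=26 S2=26 S3=7 blocked=[]
Op 2: conn=7 S1=48 S2=26 S3=7 blocked=[]
Op 3: conn=25 S1=48 S2=26 S3=7 blocked=[]
Op 4: conn=12 S1=35 S2=26 S3=7 blocked=[]
Op 5: conn=7 S1=30 S2=26 S3=7 blocked=[]
Op 6: conn=-1 S1=22 S2=26 S3=7 blocked=[1, 2, 3]
Op 7: conn=12 S1=22 S2=26 S3=7 blocked=[]
Op 8: conn=23 S1=22 S2=26 S3=7 blocked=[]
Op 9: conn=5 S1=22 S2=8 S3=7 blocked=[]
Op 10: conn=-11 S1=22 S2=8 S3=-9 blocked=[1, 2, 3]
Op 11: conn=8 S1=22 S2=8 S3=-9 blocked=[3]
Op 12: conn=-2 S1=22 S2=8 S3=-19 blocked=[1, 2, 3]
Op 13: conn=-2 S1=22 S2=8 S3=-14 blocked=[1, 2, 3]
Op 14: conn=17 S1=22 S2=8 S3=-14 blocked=[3]

Answer: S3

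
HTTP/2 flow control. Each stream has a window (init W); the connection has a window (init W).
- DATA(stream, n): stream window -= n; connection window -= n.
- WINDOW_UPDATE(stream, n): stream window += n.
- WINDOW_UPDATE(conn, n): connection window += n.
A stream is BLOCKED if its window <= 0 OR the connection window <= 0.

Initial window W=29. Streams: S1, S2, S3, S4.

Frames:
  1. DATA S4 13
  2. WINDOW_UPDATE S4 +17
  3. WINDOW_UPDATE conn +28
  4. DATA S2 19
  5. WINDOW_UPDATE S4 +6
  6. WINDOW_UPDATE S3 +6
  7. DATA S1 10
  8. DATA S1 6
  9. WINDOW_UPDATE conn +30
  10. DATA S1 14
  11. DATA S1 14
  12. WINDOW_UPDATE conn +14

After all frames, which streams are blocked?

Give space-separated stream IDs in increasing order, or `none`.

Op 1: conn=16 S1=29 S2=29 S3=29 S4=16 blocked=[]
Op 2: conn=16 S1=29 S2=29 S3=29 S4=33 blocked=[]
Op 3: conn=44 S1=29 S2=29 S3=29 S4=33 blocked=[]
Op 4: conn=25 S1=29 S2=10 S3=29 S4=33 blocked=[]
Op 5: conn=25 S1=29 S2=10 S3=29 S4=39 blocked=[]
Op 6: conn=25 S1=29 S2=10 S3=35 S4=39 blocked=[]
Op 7: conn=15 S1=19 S2=10 S3=35 S4=39 blocked=[]
Op 8: conn=9 S1=13 S2=10 S3=35 S4=39 blocked=[]
Op 9: conn=39 S1=13 S2=10 S3=35 S4=39 blocked=[]
Op 10: conn=25 S1=-1 S2=10 S3=35 S4=39 blocked=[1]
Op 11: conn=11 S1=-15 S2=10 S3=35 S4=39 blocked=[1]
Op 12: conn=25 S1=-15 S2=10 S3=35 S4=39 blocked=[1]

Answer: S1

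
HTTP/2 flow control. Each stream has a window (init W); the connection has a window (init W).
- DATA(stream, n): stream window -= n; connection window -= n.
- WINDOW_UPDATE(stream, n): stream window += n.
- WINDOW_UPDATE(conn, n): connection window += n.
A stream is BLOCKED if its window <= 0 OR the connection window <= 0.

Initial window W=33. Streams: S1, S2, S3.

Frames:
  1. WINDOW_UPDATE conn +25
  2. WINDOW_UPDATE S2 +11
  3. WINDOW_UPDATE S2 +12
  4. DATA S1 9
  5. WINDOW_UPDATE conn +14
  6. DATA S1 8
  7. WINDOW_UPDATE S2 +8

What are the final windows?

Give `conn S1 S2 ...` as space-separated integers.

Op 1: conn=58 S1=33 S2=33 S3=33 blocked=[]
Op 2: conn=58 S1=33 S2=44 S3=33 blocked=[]
Op 3: conn=58 S1=33 S2=56 S3=33 blocked=[]
Op 4: conn=49 S1=24 S2=56 S3=33 blocked=[]
Op 5: conn=63 S1=24 S2=56 S3=33 blocked=[]
Op 6: conn=55 S1=16 S2=56 S3=33 blocked=[]
Op 7: conn=55 S1=16 S2=64 S3=33 blocked=[]

Answer: 55 16 64 33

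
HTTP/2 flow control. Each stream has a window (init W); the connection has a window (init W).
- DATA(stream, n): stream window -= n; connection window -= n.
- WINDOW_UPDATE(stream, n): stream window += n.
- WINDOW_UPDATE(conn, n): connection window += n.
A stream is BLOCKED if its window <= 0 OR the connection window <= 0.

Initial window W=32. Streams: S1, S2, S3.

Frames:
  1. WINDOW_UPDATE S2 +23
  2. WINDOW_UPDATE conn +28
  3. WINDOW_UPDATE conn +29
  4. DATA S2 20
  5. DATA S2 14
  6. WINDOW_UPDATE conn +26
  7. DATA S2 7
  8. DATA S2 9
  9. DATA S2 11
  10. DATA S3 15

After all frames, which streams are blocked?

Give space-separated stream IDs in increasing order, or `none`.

Answer: S2

Derivation:
Op 1: conn=32 S1=32 S2=55 S3=32 blocked=[]
Op 2: conn=60 S1=32 S2=55 S3=32 blocked=[]
Op 3: conn=89 S1=32 S2=55 S3=32 blocked=[]
Op 4: conn=69 S1=32 S2=35 S3=32 blocked=[]
Op 5: conn=55 S1=32 S2=21 S3=32 blocked=[]
Op 6: conn=81 S1=32 S2=21 S3=32 blocked=[]
Op 7: conn=74 S1=32 S2=14 S3=32 blocked=[]
Op 8: conn=65 S1=32 S2=5 S3=32 blocked=[]
Op 9: conn=54 S1=32 S2=-6 S3=32 blocked=[2]
Op 10: conn=39 S1=32 S2=-6 S3=17 blocked=[2]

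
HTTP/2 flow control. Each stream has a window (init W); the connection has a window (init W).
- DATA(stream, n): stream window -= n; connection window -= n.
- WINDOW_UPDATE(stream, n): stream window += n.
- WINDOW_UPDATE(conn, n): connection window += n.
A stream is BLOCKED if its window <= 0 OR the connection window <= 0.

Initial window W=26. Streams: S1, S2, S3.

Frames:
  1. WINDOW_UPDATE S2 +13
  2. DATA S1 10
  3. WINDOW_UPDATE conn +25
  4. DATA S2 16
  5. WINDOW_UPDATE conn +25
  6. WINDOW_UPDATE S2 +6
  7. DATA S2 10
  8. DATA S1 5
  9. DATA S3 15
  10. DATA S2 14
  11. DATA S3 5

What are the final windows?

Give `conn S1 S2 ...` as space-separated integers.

Answer: 1 11 5 6

Derivation:
Op 1: conn=26 S1=26 S2=39 S3=26 blocked=[]
Op 2: conn=16 S1=16 S2=39 S3=26 blocked=[]
Op 3: conn=41 S1=16 S2=39 S3=26 blocked=[]
Op 4: conn=25 S1=16 S2=23 S3=26 blocked=[]
Op 5: conn=50 S1=16 S2=23 S3=26 blocked=[]
Op 6: conn=50 S1=16 S2=29 S3=26 blocked=[]
Op 7: conn=40 S1=16 S2=19 S3=26 blocked=[]
Op 8: conn=35 S1=11 S2=19 S3=26 blocked=[]
Op 9: conn=20 S1=11 S2=19 S3=11 blocked=[]
Op 10: conn=6 S1=11 S2=5 S3=11 blocked=[]
Op 11: conn=1 S1=11 S2=5 S3=6 blocked=[]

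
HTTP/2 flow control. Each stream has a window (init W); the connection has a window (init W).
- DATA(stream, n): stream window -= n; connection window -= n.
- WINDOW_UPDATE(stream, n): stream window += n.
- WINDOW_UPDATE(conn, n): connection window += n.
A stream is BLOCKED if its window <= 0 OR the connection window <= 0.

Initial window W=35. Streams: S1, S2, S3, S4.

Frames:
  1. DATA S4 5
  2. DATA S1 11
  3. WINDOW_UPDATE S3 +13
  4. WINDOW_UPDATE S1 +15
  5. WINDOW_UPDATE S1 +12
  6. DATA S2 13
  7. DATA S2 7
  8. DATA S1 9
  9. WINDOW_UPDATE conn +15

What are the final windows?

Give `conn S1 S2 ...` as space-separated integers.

Op 1: conn=30 S1=35 S2=35 S3=35 S4=30 blocked=[]
Op 2: conn=19 S1=24 S2=35 S3=35 S4=30 blocked=[]
Op 3: conn=19 S1=24 S2=35 S3=48 S4=30 blocked=[]
Op 4: conn=19 S1=39 S2=35 S3=48 S4=30 blocked=[]
Op 5: conn=19 S1=51 S2=35 S3=48 S4=30 blocked=[]
Op 6: conn=6 S1=51 S2=22 S3=48 S4=30 blocked=[]
Op 7: conn=-1 S1=51 S2=15 S3=48 S4=30 blocked=[1, 2, 3, 4]
Op 8: conn=-10 S1=42 S2=15 S3=48 S4=30 blocked=[1, 2, 3, 4]
Op 9: conn=5 S1=42 S2=15 S3=48 S4=30 blocked=[]

Answer: 5 42 15 48 30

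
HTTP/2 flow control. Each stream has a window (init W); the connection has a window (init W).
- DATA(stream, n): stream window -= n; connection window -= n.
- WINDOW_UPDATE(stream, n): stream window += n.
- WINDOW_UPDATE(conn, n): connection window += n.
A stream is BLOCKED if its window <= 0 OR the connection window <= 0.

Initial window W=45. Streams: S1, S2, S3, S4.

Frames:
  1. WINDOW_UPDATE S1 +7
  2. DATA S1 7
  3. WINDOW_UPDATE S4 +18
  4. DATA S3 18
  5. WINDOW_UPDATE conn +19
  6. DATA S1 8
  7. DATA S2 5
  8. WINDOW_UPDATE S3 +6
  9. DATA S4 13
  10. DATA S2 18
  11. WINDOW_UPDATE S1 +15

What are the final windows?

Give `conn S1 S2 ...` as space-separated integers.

Op 1: conn=45 S1=52 S2=45 S3=45 S4=45 blocked=[]
Op 2: conn=38 S1=45 S2=45 S3=45 S4=45 blocked=[]
Op 3: conn=38 S1=45 S2=45 S3=45 S4=63 blocked=[]
Op 4: conn=20 S1=45 S2=45 S3=27 S4=63 blocked=[]
Op 5: conn=39 S1=45 S2=45 S3=27 S4=63 blocked=[]
Op 6: conn=31 S1=37 S2=45 S3=27 S4=63 blocked=[]
Op 7: conn=26 S1=37 S2=40 S3=27 S4=63 blocked=[]
Op 8: conn=26 S1=37 S2=40 S3=33 S4=63 blocked=[]
Op 9: conn=13 S1=37 S2=40 S3=33 S4=50 blocked=[]
Op 10: conn=-5 S1=37 S2=22 S3=33 S4=50 blocked=[1, 2, 3, 4]
Op 11: conn=-5 S1=52 S2=22 S3=33 S4=50 blocked=[1, 2, 3, 4]

Answer: -5 52 22 33 50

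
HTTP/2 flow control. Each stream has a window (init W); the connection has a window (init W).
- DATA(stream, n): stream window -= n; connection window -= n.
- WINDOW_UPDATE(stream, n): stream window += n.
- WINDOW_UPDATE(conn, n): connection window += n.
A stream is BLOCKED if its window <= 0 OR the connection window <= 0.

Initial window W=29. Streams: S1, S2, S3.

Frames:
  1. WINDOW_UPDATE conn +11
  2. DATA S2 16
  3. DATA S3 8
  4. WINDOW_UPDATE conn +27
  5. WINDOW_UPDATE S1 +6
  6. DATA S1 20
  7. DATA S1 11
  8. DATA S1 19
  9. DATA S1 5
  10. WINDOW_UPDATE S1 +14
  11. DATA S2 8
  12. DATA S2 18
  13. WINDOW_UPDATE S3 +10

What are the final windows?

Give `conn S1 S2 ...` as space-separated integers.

Op 1: conn=40 S1=29 S2=29 S3=29 blocked=[]
Op 2: conn=24 S1=29 S2=13 S3=29 blocked=[]
Op 3: conn=16 S1=29 S2=13 S3=21 blocked=[]
Op 4: conn=43 S1=29 S2=13 S3=21 blocked=[]
Op 5: conn=43 S1=35 S2=13 S3=21 blocked=[]
Op 6: conn=23 S1=15 S2=13 S3=21 blocked=[]
Op 7: conn=12 S1=4 S2=13 S3=21 blocked=[]
Op 8: conn=-7 S1=-15 S2=13 S3=21 blocked=[1, 2, 3]
Op 9: conn=-12 S1=-20 S2=13 S3=21 blocked=[1, 2, 3]
Op 10: conn=-12 S1=-6 S2=13 S3=21 blocked=[1, 2, 3]
Op 11: conn=-20 S1=-6 S2=5 S3=21 blocked=[1, 2, 3]
Op 12: conn=-38 S1=-6 S2=-13 S3=21 blocked=[1, 2, 3]
Op 13: conn=-38 S1=-6 S2=-13 S3=31 blocked=[1, 2, 3]

Answer: -38 -6 -13 31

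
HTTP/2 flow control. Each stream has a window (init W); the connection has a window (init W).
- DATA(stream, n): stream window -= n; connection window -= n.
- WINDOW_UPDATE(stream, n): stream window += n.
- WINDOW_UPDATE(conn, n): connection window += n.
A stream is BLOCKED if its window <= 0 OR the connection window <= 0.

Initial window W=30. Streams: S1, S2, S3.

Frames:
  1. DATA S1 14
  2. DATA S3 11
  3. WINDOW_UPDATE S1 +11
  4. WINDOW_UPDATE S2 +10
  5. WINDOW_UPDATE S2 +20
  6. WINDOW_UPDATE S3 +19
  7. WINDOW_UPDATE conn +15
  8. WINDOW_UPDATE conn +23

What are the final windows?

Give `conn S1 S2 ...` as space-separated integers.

Answer: 43 27 60 38

Derivation:
Op 1: conn=16 S1=16 S2=30 S3=30 blocked=[]
Op 2: conn=5 S1=16 S2=30 S3=19 blocked=[]
Op 3: conn=5 S1=27 S2=30 S3=19 blocked=[]
Op 4: conn=5 S1=27 S2=40 S3=19 blocked=[]
Op 5: conn=5 S1=27 S2=60 S3=19 blocked=[]
Op 6: conn=5 S1=27 S2=60 S3=38 blocked=[]
Op 7: conn=20 S1=27 S2=60 S3=38 blocked=[]
Op 8: conn=43 S1=27 S2=60 S3=38 blocked=[]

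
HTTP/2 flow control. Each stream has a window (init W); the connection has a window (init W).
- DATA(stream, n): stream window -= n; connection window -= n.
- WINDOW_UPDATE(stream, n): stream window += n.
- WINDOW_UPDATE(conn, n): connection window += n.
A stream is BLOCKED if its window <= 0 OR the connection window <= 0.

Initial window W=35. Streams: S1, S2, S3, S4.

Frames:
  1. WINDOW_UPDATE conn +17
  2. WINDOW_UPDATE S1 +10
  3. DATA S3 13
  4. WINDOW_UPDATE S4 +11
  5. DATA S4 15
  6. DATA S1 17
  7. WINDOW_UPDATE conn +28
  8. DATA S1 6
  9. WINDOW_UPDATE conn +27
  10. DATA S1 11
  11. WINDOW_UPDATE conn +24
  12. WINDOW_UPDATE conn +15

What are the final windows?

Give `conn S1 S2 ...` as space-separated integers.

Op 1: conn=52 S1=35 S2=35 S3=35 S4=35 blocked=[]
Op 2: conn=52 S1=45 S2=35 S3=35 S4=35 blocked=[]
Op 3: conn=39 S1=45 S2=35 S3=22 S4=35 blocked=[]
Op 4: conn=39 S1=45 S2=35 S3=22 S4=46 blocked=[]
Op 5: conn=24 S1=45 S2=35 S3=22 S4=31 blocked=[]
Op 6: conn=7 S1=28 S2=35 S3=22 S4=31 blocked=[]
Op 7: conn=35 S1=28 S2=35 S3=22 S4=31 blocked=[]
Op 8: conn=29 S1=22 S2=35 S3=22 S4=31 blocked=[]
Op 9: conn=56 S1=22 S2=35 S3=22 S4=31 blocked=[]
Op 10: conn=45 S1=11 S2=35 S3=22 S4=31 blocked=[]
Op 11: conn=69 S1=11 S2=35 S3=22 S4=31 blocked=[]
Op 12: conn=84 S1=11 S2=35 S3=22 S4=31 blocked=[]

Answer: 84 11 35 22 31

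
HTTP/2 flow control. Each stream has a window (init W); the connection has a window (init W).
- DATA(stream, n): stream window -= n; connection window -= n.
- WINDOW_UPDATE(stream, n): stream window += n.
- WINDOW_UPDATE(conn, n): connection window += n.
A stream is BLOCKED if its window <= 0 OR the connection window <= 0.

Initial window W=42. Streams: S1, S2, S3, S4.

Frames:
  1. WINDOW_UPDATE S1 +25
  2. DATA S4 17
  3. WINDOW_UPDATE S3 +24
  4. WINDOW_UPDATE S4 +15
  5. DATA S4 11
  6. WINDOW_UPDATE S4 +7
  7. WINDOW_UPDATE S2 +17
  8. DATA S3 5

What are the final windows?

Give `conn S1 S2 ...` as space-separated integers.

Answer: 9 67 59 61 36

Derivation:
Op 1: conn=42 S1=67 S2=42 S3=42 S4=42 blocked=[]
Op 2: conn=25 S1=67 S2=42 S3=42 S4=25 blocked=[]
Op 3: conn=25 S1=67 S2=42 S3=66 S4=25 blocked=[]
Op 4: conn=25 S1=67 S2=42 S3=66 S4=40 blocked=[]
Op 5: conn=14 S1=67 S2=42 S3=66 S4=29 blocked=[]
Op 6: conn=14 S1=67 S2=42 S3=66 S4=36 blocked=[]
Op 7: conn=14 S1=67 S2=59 S3=66 S4=36 blocked=[]
Op 8: conn=9 S1=67 S2=59 S3=61 S4=36 blocked=[]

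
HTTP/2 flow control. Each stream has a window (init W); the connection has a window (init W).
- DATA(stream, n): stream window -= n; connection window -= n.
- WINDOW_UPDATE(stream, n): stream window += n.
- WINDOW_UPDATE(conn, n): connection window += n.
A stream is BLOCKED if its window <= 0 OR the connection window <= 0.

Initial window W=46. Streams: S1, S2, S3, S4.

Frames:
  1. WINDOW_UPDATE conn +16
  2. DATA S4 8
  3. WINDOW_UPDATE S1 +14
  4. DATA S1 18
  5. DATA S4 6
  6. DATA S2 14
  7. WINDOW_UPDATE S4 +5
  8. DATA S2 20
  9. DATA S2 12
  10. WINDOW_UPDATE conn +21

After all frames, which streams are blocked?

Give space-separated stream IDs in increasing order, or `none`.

Op 1: conn=62 S1=46 S2=46 S3=46 S4=46 blocked=[]
Op 2: conn=54 S1=46 S2=46 S3=46 S4=38 blocked=[]
Op 3: conn=54 S1=60 S2=46 S3=46 S4=38 blocked=[]
Op 4: conn=36 S1=42 S2=46 S3=46 S4=38 blocked=[]
Op 5: conn=30 S1=42 S2=46 S3=46 S4=32 blocked=[]
Op 6: conn=16 S1=42 S2=32 S3=46 S4=32 blocked=[]
Op 7: conn=16 S1=42 S2=32 S3=46 S4=37 blocked=[]
Op 8: conn=-4 S1=42 S2=12 S3=46 S4=37 blocked=[1, 2, 3, 4]
Op 9: conn=-16 S1=42 S2=0 S3=46 S4=37 blocked=[1, 2, 3, 4]
Op 10: conn=5 S1=42 S2=0 S3=46 S4=37 blocked=[2]

Answer: S2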